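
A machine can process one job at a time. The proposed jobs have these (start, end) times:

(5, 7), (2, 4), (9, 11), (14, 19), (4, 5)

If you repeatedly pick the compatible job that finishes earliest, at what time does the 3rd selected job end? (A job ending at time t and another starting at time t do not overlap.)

By end time: (2,4), (4,5), (5,7), (9,11), (14,19).
Pick (2,4); next start ≥ 4 → (4,5); next start ≥ 5 → (5,7); next start ≥ 7 → (9,11); next start ≥ 11 → (14,19).
Selected: (2,4) (4,5) (5,7) (9,11) (14,19)

7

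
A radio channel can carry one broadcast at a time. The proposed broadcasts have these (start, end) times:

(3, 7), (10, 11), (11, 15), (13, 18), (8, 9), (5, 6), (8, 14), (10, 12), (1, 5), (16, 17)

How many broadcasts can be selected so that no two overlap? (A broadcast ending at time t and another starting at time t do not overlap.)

6

Order by finish time; keep every interval that doesn't clash with the previous kept one.
By end time: (1,5), (5,6), (3,7), (8,9), (10,11), (10,12), (8,14), (11,15), (16,17), (13,18).
Pick (1,5); next start ≥ 5 → (5,6); next start ≥ 6 → (8,9); next start ≥ 9 → (10,11); next start ≥ 11 → (11,15); next start ≥ 15 → (16,17).
Selected 6 broadcasts.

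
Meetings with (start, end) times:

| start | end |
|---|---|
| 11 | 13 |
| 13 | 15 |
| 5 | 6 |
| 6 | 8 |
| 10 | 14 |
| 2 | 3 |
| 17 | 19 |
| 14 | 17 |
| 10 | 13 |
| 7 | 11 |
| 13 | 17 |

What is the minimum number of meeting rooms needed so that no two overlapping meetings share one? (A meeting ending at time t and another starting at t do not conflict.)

3

starts: [2, 5, 6, 7, 10, 10, 11, 13, 13, 14, 17]
ends:   [3, 6, 8, 11, 13, 13, 14, 15, 17, 17, 19]
s2→1 e3→0 s5→1 e6→0 s6→1 s7→2 e8→1 s10→2 s10→3  — peak 3.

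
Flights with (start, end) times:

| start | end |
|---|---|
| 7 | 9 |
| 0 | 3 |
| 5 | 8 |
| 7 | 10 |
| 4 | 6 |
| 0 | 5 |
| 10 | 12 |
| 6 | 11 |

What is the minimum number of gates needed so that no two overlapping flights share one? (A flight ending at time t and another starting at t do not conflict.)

4

starts: [0, 0, 4, 5, 6, 7, 7, 10]
ends:   [3, 5, 6, 8, 9, 10, 11, 12]
s0→1 s0→2 e3→1 s4→2 e5→1 s5→2 e6→1 s6→2 s7→3 s7→4  — peak 4.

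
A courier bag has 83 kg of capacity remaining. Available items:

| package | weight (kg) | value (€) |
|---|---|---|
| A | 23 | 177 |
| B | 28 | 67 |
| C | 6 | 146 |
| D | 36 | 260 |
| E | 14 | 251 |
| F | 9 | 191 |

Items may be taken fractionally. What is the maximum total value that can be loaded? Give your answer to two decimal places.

988.89

Greedy by value/weight ratio, highest first.
Order: C (146/6=24.33) > F (191/9=21.22) > E (251/14=17.93) > A (177/23=7.70) > D (260/36=7.22) > B (67/28=2.39)
Fill: take C (6 @ 146) → take F (9 @ 191) → take E (14 @ 251) → take A (23 @ 177) → take 31/36 of D → 223.89; 83/83 used.
Total value = 988.89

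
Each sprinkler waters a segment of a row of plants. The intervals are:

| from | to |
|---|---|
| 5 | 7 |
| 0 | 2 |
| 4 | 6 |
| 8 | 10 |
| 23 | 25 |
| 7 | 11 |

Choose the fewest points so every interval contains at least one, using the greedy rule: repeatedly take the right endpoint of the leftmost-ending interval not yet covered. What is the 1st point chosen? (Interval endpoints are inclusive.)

Sort by right endpoint; whenever an interval is uncovered, place a point at its right end.
By right end: [0,2]  [4,6]  [5,7]  [8,10]  [7,11]  [23,25]
[0,2] uncovered → point at 2; [4,6] uncovered → point at 6; [8,10] uncovered → point at 10; [23,25] uncovered → point at 25.
Points: 2, 6, 10, 25 (4 total).

2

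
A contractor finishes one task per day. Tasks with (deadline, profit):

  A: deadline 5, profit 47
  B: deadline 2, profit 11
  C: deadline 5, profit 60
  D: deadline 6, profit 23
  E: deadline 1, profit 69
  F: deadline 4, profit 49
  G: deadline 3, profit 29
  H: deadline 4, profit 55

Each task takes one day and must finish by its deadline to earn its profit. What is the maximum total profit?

303

Take jobs in profit order; each goes to the latest open slot no later than its deadline.
By profit: E(d1,69), C(d5,60), H(d4,55), F(d4,49), A(d5,47), G(d3,29), D(d6,23), B(d2,11)
E→slot 1; C→slot 5; H→slot 4; F→slot 3; A→slot 2; G skipped; D→slot 6; B skipped.
Profit = 69 + 47 + 49 + 55 + 60 + 23 = 303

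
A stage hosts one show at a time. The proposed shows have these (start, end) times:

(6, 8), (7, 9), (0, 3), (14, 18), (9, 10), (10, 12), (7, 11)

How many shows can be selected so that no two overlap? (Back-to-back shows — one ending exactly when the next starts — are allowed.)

Sorted by end: (0,3)  (6,8)  (7,9)  (9,10)  (7,11)  (10,12)  (14,18)
take (0,3); take (6,8); take (9,10); skip (7,11); take (10,12); take (14,18).
Selected 5 shows.

5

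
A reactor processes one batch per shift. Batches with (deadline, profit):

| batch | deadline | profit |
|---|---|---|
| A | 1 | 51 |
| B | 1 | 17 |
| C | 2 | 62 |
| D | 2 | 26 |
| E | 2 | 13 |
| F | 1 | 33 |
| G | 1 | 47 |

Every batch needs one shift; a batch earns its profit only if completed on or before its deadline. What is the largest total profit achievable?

113

Sort by profit descending; place each in the latest free slot ≤ its deadline.
Profit order: C=62 A=51 G=47 F=33 D=26 B=17 E=13
Assign: C→slot 2, A→slot 1, G skipped, F skipped, D skipped, B skipped, E skipped.
Slots: [1:A] [2:C]
Profit = 51 + 62 = 113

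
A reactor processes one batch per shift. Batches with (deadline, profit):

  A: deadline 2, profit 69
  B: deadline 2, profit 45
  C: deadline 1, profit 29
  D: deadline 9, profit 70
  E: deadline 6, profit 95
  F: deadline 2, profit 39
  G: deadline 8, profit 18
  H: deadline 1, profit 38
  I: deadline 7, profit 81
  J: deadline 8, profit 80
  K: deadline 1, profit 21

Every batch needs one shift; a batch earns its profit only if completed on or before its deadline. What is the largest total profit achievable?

458

Take jobs in profit order; each goes to the latest open slot no later than its deadline.
By profit: E(d6,95), I(d7,81), J(d8,80), D(d9,70), A(d2,69), B(d2,45), F(d2,39), H(d1,38), C(d1,29), K(d1,21), G(d8,18)
E→slot 6; I→slot 7; J→slot 8; D→slot 9; A→slot 2; B→slot 1; F skipped; H skipped; C skipped; K skipped; G→slot 5.
Profit = 45 + 69 + 18 + 95 + 81 + 80 + 70 = 458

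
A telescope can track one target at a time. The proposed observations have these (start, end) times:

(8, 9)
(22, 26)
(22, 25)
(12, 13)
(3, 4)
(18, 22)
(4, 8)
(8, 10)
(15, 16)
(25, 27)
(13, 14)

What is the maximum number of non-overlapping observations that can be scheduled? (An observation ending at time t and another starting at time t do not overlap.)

Order by finish time; keep every interval that doesn't clash with the previous kept one.
By end time: (3,4), (4,8), (8,9), (8,10), (12,13), (13,14), (15,16), (18,22), (22,25), (22,26), (25,27).
Pick (3,4); next start ≥ 4 → (4,8); next start ≥ 8 → (8,9); next start ≥ 9 → (12,13); next start ≥ 13 → (13,14); next start ≥ 14 → (15,16); next start ≥ 16 → (18,22); next start ≥ 22 → (22,25); next start ≥ 25 → (25,27).
Selected 9 observations.

9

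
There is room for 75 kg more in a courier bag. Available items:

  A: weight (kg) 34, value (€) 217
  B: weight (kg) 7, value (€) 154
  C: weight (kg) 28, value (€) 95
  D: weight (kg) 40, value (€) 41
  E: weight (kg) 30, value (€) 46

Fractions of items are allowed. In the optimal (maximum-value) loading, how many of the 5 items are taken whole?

3

Ratios (sorted): B 22.00, A 6.38, C 3.39, E 1.53, D 1.02
take B (7 @ 154); take A (34 @ 217); take C (28 @ 95); take 6/30 of E → 9.20. Capacity used 75/75.
3 item(s) taken whole; one partial (take 6/30 of E).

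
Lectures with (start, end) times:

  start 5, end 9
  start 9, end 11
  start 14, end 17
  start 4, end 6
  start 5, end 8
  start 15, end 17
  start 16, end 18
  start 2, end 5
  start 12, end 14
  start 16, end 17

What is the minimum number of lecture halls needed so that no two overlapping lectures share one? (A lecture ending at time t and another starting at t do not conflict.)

The answer is the maximum number of intervals overlapping at any instant.
Events (time:±→running): 2:+→1 4:+→2 5:-→1 5:+→2 5:+→3 6:-→2 8:-→1 9:-→0 9:+→1 11:-→0 12:+→1 14:-→0 14:+→1 15:+→2 16:+→3 16:+→4 … peak 4.

4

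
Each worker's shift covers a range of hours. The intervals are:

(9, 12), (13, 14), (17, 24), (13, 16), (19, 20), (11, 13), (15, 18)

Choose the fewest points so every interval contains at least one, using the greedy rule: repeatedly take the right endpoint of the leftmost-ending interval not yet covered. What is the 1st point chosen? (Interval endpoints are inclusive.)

12

Sorted: [9,12] [11,13] [13,14] [13,16] [15,18] [19,20] [17,24]
{[9,12],[11,13]} hit by 12; {[13,14],[13,16]} hit by 14; {[15,18]} hit by 18; {[19,20],[17,24]} hit by 20.
Points: 12, 14, 18, 20 (4 total).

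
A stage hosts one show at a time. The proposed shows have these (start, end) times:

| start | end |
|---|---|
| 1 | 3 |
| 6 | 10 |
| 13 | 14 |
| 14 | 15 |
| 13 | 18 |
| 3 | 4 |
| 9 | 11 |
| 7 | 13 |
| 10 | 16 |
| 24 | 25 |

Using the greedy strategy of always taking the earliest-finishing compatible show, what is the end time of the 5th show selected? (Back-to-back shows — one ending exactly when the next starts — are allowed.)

Sorted by end: (1,3)  (3,4)  (6,10)  (9,11)  (7,13)  (13,14)  (14,15)  (10,16)  (13,18)  (24,25)
take (1,3); take (3,4); take (6,10); skip (9,11); skip (7,13); take (13,14); take (14,15); skip (10,16); take (24,25).
Selected: (1,3) (3,4) (6,10) (13,14) (14,15) (24,25)

15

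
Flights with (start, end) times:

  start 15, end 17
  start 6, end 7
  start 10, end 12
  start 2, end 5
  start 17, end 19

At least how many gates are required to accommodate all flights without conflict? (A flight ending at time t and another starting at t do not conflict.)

1

Count concurrent intervals with a sweep; the peak is the room count.
starts: [2, 6, 10, 15, 17]
ends:   [5, 7, 12, 17, 19]
s2→1  — peak 1.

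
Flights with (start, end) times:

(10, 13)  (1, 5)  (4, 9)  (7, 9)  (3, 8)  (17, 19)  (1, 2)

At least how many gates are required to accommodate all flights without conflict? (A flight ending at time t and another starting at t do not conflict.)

Count concurrent intervals with a sweep; the peak is the room count.
starts: [1, 1, 3, 4, 7, 10, 17]
ends:   [2, 5, 8, 9, 9, 13, 19]
s1→1 s1→2 e2→1 s3→2 s4→3  — peak 3.

3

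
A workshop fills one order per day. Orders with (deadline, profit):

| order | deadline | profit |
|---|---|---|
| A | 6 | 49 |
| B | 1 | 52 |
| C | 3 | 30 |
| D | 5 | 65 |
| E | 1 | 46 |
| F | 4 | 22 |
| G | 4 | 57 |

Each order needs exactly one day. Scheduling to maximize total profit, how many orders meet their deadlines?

By profit: D(d5,65), G(d4,57), B(d1,52), A(d6,49), E(d1,46), C(d3,30), F(d4,22)
D→slot 5; G→slot 4; B→slot 1; A→slot 6; E skipped; C→slot 3; F→slot 2.
6 of 7 scheduled.

6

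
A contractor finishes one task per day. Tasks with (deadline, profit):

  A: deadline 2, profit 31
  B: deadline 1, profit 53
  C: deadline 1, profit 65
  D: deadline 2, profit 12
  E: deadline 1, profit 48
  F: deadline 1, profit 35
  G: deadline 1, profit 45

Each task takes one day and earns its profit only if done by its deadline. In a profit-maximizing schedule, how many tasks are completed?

2

Profit order: C=65 B=53 E=48 G=45 F=35 A=31 D=12
Assign: C→slot 1, B skipped, E skipped, G skipped, F skipped, A→slot 2, D skipped.
Slots: [1:C] [2:A]
2 of 7 scheduled.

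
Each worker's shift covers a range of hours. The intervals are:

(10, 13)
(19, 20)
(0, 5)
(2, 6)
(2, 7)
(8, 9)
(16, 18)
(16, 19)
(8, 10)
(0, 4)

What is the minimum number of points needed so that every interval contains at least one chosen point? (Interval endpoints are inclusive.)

Process intervals by earliest right end; each time one isn't hit yet, stab at its right endpoint.
By right end: [0,4]  [0,5]  [2,6]  [2,7]  [8,9]  [8,10]  [10,13]  [16,18]  [16,19]  [19,20]
[0,4] uncovered → point at 4; [8,9] uncovered → point at 9; [10,13] uncovered → point at 13; [16,18] uncovered → point at 18; [19,20] uncovered → point at 20.
Points: 4, 9, 13, 18, 20 (5 total).

5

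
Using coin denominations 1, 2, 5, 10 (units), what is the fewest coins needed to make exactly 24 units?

4

Greedy: take as many of the largest coin as possible, then repeat with the remainder.
24 − 2×10→4 − 2×2→0
Total coins = 2 + 2 = 4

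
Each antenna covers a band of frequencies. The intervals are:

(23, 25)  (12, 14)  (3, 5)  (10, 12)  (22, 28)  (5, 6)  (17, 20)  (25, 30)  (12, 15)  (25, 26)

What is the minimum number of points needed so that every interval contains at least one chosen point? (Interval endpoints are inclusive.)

4

Sort by right endpoint; whenever an interval is uncovered, place a point at its right end.
By right end: [3,5]  [5,6]  [10,12]  [12,14]  [12,15]  [17,20]  [23,25]  [25,26]  [22,28]  [25,30]
[3,5] uncovered → point at 5; [10,12] uncovered → point at 12; [17,20] uncovered → point at 20; [23,25] uncovered → point at 25.
Points: 5, 12, 20, 25 (4 total).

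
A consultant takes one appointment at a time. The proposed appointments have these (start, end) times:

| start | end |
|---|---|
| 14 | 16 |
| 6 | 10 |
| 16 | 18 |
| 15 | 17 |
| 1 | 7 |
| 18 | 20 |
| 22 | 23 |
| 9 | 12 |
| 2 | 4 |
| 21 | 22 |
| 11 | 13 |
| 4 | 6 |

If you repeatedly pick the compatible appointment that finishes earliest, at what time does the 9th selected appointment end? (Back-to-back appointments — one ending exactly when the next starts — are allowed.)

Greedy by earliest finish: after sorting by end time, pick each interval compatible with the last pick.
Sorted by end: (2,4)  (4,6)  (1,7)  (6,10)  (9,12)  (11,13)  (14,16)  (15,17)  (16,18)  (18,20)  (21,22)  (22,23)
take (2,4); take (4,6); take (6,10); skip (9,12); take (11,13); take (14,16); skip (15,17); take (16,18); take (18,20); take (21,22); take (22,23).
Selected: (2,4) (4,6) (6,10) (11,13) (14,16) (16,18) (18,20) (21,22) (22,23)

23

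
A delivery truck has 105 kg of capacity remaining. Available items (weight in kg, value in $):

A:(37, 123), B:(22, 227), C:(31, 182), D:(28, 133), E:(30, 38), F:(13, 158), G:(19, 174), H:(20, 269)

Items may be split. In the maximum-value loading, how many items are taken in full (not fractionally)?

5

Greedy by value/weight ratio, highest first.
Ratios (sorted): H 13.45, F 12.15, B 10.32, G 9.16, C 5.87, D 4.75, A 3.32, E 1.27
take H (20 @ 269); take F (13 @ 158); take B (22 @ 227); take G (19 @ 174); take C (31 @ 182). Capacity used 105/105.
5 item(s) taken whole.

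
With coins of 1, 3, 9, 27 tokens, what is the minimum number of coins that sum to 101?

Greedy: take as many of the largest coin as possible, then repeat with the remainder.
101 = 3×27 + 2×9 + 2×1
Total coins = 3 + 2 + 2 = 7

7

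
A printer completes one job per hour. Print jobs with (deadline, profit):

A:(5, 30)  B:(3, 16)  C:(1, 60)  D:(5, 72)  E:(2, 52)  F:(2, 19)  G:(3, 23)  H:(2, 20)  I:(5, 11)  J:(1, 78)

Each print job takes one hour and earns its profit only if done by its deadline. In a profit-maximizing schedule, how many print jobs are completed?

Sort by profit descending; place each in the latest free slot ≤ its deadline.
Profit order: J=78 D=72 C=60 E=52 A=30 G=23 H=20 F=19 B=16 I=11
Assign: J→slot 1, D→slot 5, C skipped, E→slot 2, A→slot 4, G→slot 3, H skipped, F skipped, B skipped, I skipped.
Slots: [1:J] [2:E] [3:G] [4:A] [5:D]
5 of 10 scheduled.

5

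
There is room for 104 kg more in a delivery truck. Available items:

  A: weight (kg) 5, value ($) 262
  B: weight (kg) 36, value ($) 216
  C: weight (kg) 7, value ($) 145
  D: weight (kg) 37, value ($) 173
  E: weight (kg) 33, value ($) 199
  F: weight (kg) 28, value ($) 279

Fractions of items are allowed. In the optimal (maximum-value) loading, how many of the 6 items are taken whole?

Greedy by value/weight ratio, highest first.
Ratios (sorted): A 52.40, C 20.71, F 9.96, E 6.03, B 6.00, D 4.68
take A (5 @ 262); take C (7 @ 145); take F (28 @ 279); take E (33 @ 199); take 31/36 of B → 186.00. Capacity used 104/104.
4 item(s) taken whole; one partial (take 31/36 of B).

4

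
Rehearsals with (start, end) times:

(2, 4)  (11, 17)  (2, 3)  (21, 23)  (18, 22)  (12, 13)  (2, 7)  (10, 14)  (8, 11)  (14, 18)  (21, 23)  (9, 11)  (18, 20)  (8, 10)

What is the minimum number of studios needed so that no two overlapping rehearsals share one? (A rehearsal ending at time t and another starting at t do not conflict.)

Count concurrent intervals with a sweep; the peak is the room count.
starts: [2, 2, 2, 8, 8, 9, 10, 11, 12, 14, 18, 18, 21, 21]
ends:   [3, 4, 7, 10, 11, 11, 13, 14, 17, 18, 20, 22, 23, 23]
s2→1 s2→2 s2→3  — peak 3.

3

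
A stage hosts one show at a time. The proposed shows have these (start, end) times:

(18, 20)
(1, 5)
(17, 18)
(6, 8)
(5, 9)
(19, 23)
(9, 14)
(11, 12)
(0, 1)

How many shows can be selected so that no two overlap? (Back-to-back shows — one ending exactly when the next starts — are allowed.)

Order by finish time; keep every interval that doesn't clash with the previous kept one.
Sorted by end: (0,1)  (1,5)  (6,8)  (5,9)  (11,12)  (9,14)  (17,18)  (18,20)  (19,23)
take (0,1); take (1,5); take (6,8); skip (5,9); take (11,12); take (17,18); take (18,20).
Selected 6 shows.

6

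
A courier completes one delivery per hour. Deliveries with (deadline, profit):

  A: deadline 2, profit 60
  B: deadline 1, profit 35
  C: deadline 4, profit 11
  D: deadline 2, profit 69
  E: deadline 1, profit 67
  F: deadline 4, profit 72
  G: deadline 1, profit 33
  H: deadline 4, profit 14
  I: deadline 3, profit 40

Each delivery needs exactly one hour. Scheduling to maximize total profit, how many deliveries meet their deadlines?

4

Sort by profit descending; place each in the latest free slot ≤ its deadline.
Profit order: F=72 D=69 E=67 A=60 I=40 B=35 G=33 H=14 C=11
Assign: F→slot 4, D→slot 2, E→slot 1, A skipped, I→slot 3, B skipped, G skipped, H skipped, C skipped.
Slots: [1:E] [2:D] [3:I] [4:F]
4 of 9 scheduled.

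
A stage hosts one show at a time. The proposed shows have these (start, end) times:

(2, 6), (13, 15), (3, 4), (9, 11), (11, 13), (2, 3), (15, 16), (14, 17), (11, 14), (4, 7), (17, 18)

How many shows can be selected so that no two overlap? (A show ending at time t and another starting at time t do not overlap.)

Sorted by end: (2,3)  (3,4)  (2,6)  (4,7)  (9,11)  (11,13)  (11,14)  (13,15)  (15,16)  (14,17)  (17,18)
take (2,3); take (3,4); skip (2,6); take (4,7); take (9,11); take (11,13); skip (11,14); take (13,15); take (15,16); skip (14,17); take (17,18).
Selected 8 shows.

8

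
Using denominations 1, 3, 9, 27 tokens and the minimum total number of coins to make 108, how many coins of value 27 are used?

4

108 − 4×27→0
Count of 27: 4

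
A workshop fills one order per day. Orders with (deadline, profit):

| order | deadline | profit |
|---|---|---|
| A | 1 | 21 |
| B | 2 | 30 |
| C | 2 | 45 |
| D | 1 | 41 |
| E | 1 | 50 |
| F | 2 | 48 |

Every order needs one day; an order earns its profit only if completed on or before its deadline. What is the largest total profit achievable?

98

Sort by profit descending; place each in the latest free slot ≤ its deadline.
By profit: E(d1,50), F(d2,48), C(d2,45), D(d1,41), B(d2,30), A(d1,21)
E→slot 1; F→slot 2; C skipped; D skipped; B skipped; A skipped.
Profit = 50 + 48 = 98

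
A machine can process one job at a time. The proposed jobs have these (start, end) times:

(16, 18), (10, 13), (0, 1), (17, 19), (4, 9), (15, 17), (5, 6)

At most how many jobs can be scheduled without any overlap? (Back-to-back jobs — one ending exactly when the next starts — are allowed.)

5

Sort by end time and greedily take each interval whose start is ≥ the last chosen end.
By end time: (0,1), (5,6), (4,9), (10,13), (15,17), (16,18), (17,19).
Pick (0,1); next start ≥ 1 → (5,6); next start ≥ 6 → (10,13); next start ≥ 13 → (15,17); next start ≥ 17 → (17,19).
Selected 5 jobs.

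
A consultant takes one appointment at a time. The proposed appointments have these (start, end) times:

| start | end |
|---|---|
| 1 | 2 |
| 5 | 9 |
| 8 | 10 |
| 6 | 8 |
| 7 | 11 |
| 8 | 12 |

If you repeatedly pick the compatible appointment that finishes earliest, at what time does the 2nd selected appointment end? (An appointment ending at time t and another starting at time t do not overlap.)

Sorted by end: (1,2)  (6,8)  (5,9)  (8,10)  (7,11)  (8,12)
take (1,2); take (6,8); skip (5,9); take (8,10); skip (7,11).
Selected: (1,2) (6,8) (8,10)

8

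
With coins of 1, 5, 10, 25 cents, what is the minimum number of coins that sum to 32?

4

32 − 1×25→7 − 1×5→2 − 2×1→0
Total coins = 1 + 1 + 2 = 4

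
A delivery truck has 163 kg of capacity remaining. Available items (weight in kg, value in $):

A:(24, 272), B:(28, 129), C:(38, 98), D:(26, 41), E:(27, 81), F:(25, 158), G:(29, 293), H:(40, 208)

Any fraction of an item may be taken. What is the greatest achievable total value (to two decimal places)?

Sort by value per unit weight and fill in that order.
Ratios (sorted): A 11.33, G 10.10, F 6.32, H 5.20, B 4.61, E 3.00, C 2.58, D 1.58
take A (24 @ 272); take G (29 @ 293); take F (25 @ 158); take H (40 @ 208); take B (28 @ 129); take 17/27 of E → 51.00. Capacity used 163/163.
Total value = 1111.00

1111.00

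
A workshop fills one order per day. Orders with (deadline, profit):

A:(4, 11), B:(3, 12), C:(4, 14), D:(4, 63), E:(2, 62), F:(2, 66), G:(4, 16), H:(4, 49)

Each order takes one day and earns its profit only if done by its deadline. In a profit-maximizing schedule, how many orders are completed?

4

Profit order: F=66 D=63 E=62 H=49 G=16 C=14 B=12 A=11
Assign: F→slot 2, D→slot 4, E→slot 1, H→slot 3, G skipped, C skipped, B skipped, A skipped.
Slots: [1:E] [2:F] [3:H] [4:D]
4 of 8 scheduled.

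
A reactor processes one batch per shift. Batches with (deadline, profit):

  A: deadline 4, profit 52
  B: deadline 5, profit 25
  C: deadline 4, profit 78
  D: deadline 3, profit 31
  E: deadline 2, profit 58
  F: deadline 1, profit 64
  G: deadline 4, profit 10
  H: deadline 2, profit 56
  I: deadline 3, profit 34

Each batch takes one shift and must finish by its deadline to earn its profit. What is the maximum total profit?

Sort by profit descending; place each in the latest free slot ≤ its deadline.
Profit order: C=78 F=64 E=58 H=56 A=52 I=34 D=31 B=25 G=10
Assign: C→slot 4, F→slot 1, E→slot 2, H skipped, A→slot 3, I skipped, D skipped, B→slot 5, G skipped.
Slots: [1:F] [2:E] [3:A] [4:C] [5:B]
Profit = 64 + 58 + 52 + 78 + 25 = 277

277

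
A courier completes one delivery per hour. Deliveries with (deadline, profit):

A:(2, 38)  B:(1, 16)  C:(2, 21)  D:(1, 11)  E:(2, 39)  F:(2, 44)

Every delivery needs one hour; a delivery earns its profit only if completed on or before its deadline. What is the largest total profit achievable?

83

By profit: F(d2,44), E(d2,39), A(d2,38), C(d2,21), B(d1,16), D(d1,11)
F→slot 2; E→slot 1; A skipped; C skipped; B skipped; D skipped.
Profit = 39 + 44 = 83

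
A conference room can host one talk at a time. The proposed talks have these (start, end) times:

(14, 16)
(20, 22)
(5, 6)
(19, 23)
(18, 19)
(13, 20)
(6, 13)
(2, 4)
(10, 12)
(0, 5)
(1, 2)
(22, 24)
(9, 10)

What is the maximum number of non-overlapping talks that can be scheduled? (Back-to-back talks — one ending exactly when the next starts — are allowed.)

9

By end time: (1,2), (2,4), (0,5), (5,6), (9,10), (10,12), (6,13), (14,16), (18,19), (13,20), (20,22), (19,23), (22,24).
Pick (1,2); next start ≥ 2 → (2,4); next start ≥ 4 → (5,6); next start ≥ 6 → (9,10); next start ≥ 10 → (10,12); next start ≥ 12 → (14,16); next start ≥ 16 → (18,19); next start ≥ 19 → (20,22); next start ≥ 22 → (22,24).
Selected 9 talks.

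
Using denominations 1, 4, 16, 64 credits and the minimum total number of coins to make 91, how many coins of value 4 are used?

2

91 = 1×64 + 1×16 + 2×4 + 3×1
Count of 4: 2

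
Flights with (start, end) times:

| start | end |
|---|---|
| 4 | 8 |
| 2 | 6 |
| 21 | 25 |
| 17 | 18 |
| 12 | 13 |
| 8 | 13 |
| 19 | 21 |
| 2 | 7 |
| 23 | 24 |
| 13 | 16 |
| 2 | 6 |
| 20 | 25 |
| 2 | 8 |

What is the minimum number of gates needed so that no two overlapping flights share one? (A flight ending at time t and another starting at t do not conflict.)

Count concurrent intervals with a sweep; the peak is the room count.
Events (time:±→running): 2:+→1 2:+→2 2:+→3 2:+→4 4:+→5 … peak 5.

5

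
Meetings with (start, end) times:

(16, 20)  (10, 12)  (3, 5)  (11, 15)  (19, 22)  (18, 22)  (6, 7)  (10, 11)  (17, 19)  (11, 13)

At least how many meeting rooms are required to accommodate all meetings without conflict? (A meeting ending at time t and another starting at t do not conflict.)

starts: [3, 6, 10, 10, 11, 11, 16, 17, 18, 19]
ends:   [5, 7, 11, 12, 13, 15, 19, 20, 22, 22]
s3→1 e5→0 s6→1 e7→0 s10→1 s10→2 e11→1 s11→2 s11→3  — peak 3.

3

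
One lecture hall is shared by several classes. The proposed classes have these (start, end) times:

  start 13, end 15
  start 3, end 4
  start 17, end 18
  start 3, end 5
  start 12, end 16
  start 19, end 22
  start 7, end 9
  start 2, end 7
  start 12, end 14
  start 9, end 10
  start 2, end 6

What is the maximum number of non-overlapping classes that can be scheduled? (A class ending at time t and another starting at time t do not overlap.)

Order by finish time; keep every interval that doesn't clash with the previous kept one.
By end time: (3,4), (3,5), (2,6), (2,7), (7,9), (9,10), (12,14), (13,15), (12,16), (17,18), (19,22).
Pick (3,4); next start ≥ 4 → (7,9); next start ≥ 9 → (9,10); next start ≥ 10 → (12,14); next start ≥ 14 → (17,18); next start ≥ 18 → (19,22).
Selected 6 classes.

6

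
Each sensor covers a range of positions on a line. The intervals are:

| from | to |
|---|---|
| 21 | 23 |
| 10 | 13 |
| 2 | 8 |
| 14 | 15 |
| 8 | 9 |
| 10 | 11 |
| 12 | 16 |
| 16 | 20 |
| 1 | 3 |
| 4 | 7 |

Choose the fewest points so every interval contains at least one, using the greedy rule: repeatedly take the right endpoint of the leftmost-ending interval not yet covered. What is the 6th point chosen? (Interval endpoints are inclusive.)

20

By right end: [1,3]  [4,7]  [2,8]  [8,9]  [10,11]  [10,13]  [14,15]  [12,16]  [16,20]  [21,23]
[1,3] uncovered → point at 3; [4,7] uncovered → point at 7; [8,9] uncovered → point at 9; [10,11] uncovered → point at 11; [14,15] uncovered → point at 15; [16,20] uncovered → point at 20; [21,23] uncovered → point at 23.
Points: 3, 7, 9, 11, 15, 20, 23 (7 total).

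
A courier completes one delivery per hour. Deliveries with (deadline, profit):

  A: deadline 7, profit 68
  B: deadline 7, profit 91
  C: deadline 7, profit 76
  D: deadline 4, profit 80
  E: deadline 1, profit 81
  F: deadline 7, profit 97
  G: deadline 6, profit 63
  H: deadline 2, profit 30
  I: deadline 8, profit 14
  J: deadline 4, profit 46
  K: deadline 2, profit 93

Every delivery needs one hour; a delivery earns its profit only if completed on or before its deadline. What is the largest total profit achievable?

600

Profit order: F=97 K=93 B=91 E=81 D=80 C=76 A=68 G=63 J=46 H=30 I=14
Assign: F→slot 7, K→slot 2, B→slot 6, E→slot 1, D→slot 4, C→slot 5, A→slot 3, G skipped, J skipped, H skipped, I→slot 8.
Slots: [1:E] [2:K] [3:A] [4:D] [5:C] [6:B] [7:F] [8:I]
Profit = 81 + 93 + 68 + 80 + 76 + 91 + 97 + 14 = 600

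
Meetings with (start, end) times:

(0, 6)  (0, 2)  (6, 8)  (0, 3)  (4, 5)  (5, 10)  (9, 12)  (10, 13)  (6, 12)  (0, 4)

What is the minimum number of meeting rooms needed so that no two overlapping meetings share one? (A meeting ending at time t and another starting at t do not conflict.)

Events (time:±→running): 0:+→1 0:+→2 0:+→3 0:+→4 … peak 4.

4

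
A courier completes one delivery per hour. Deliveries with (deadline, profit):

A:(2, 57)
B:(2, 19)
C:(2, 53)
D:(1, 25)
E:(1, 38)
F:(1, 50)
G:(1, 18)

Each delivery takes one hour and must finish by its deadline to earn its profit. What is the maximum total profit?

110

Profit order: A=57 C=53 F=50 E=38 D=25 B=19 G=18
Assign: A→slot 2, C→slot 1, F skipped, E skipped, D skipped, B skipped, G skipped.
Slots: [1:C] [2:A]
Profit = 53 + 57 = 110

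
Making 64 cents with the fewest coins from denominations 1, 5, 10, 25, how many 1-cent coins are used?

Use the largest denomination that fits, subtract, and repeat.
64 − 2×25→14 − 1×10→4 − 4×1→0
Count of 1: 4

4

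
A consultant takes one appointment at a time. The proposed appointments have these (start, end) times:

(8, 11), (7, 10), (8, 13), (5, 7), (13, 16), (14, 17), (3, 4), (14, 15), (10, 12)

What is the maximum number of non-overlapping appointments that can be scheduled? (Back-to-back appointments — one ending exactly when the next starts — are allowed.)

5

Greedy by earliest finish: after sorting by end time, pick each interval compatible with the last pick.
By end time: (3,4), (5,7), (7,10), (8,11), (10,12), (8,13), (14,15), (13,16), (14,17).
Pick (3,4); next start ≥ 4 → (5,7); next start ≥ 7 → (7,10); next start ≥ 10 → (10,12); next start ≥ 12 → (14,15).
Selected 5 appointments.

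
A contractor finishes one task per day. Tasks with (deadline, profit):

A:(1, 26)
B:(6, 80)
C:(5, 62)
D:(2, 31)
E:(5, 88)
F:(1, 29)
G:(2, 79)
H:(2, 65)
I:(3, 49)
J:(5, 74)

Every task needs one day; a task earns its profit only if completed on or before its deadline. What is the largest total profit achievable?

448

Sort by profit descending; place each in the latest free slot ≤ its deadline.
Profit order: E=88 B=80 G=79 J=74 H=65 C=62 I=49 D=31 F=29 A=26
Assign: E→slot 5, B→slot 6, G→slot 2, J→slot 4, H→slot 1, C→slot 3, I skipped, D skipped, F skipped, A skipped.
Slots: [1:H] [2:G] [3:C] [4:J] [5:E] [6:B]
Profit = 65 + 79 + 62 + 74 + 88 + 80 = 448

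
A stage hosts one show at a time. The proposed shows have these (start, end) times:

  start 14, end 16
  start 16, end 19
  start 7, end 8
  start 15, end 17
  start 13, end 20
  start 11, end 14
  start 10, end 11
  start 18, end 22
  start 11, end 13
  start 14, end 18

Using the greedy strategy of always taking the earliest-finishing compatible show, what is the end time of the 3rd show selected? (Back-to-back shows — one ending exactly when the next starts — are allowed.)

13

By end time: (7,8), (10,11), (11,13), (11,14), (14,16), (15,17), (14,18), (16,19), (13,20), (18,22).
Pick (7,8); next start ≥ 8 → (10,11); next start ≥ 11 → (11,13); next start ≥ 13 → (14,16); next start ≥ 16 → (16,19).
Selected: (7,8) (10,11) (11,13) (14,16) (16,19)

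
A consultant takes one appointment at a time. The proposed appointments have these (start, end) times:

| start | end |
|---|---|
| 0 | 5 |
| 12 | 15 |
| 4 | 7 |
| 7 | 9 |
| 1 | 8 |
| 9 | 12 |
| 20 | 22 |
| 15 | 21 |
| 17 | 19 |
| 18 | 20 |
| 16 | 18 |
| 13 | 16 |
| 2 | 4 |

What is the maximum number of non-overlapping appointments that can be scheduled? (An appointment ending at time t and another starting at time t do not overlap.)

Order by finish time; keep every interval that doesn't clash with the previous kept one.
By end time: (2,4), (0,5), (4,7), (1,8), (7,9), (9,12), (12,15), (13,16), (16,18), (17,19), (18,20), (15,21), (20,22).
Pick (2,4); next start ≥ 4 → (4,7); next start ≥ 7 → (7,9); next start ≥ 9 → (9,12); next start ≥ 12 → (12,15); next start ≥ 15 → (16,18); next start ≥ 18 → (18,20); next start ≥ 20 → (20,22).
Selected 8 appointments.

8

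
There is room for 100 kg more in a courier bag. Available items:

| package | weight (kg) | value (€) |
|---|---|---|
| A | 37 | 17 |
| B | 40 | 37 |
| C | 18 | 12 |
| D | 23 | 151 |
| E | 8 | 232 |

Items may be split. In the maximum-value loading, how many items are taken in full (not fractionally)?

Order: E (232/8=29.00) > D (151/23=6.57) > B (37/40=0.93) > C (12/18=0.67) > A (17/37=0.46)
Fill: take E (8 @ 232) → take D (23 @ 151) → take B (40 @ 37) → take C (18 @ 12) → take 11/37 of A → 5.05; 100/100 used.
4 item(s) taken whole; one partial (take 11/37 of A).

4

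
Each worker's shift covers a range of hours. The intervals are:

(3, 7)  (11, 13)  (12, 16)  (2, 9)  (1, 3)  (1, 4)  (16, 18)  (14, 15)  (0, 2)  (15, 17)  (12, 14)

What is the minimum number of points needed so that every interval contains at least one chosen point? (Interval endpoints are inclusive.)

Sort by right endpoint; whenever an interval is uncovered, place a point at its right end.
Sorted: [0,2] [1,3] [1,4] [3,7] [2,9] [11,13] [12,14] [14,15] [12,16] [15,17] [16,18]
{[0,2],[1,3],[1,4]} hit by 2; {[3,7],[2,9]} hit by 7; {[11,13],[12,14]} hit by 13; {[14,15],[12,16],[15,17]} hit by 15; {[16,18]} hit by 18.
Points: 2, 7, 13, 15, 18 (5 total).

5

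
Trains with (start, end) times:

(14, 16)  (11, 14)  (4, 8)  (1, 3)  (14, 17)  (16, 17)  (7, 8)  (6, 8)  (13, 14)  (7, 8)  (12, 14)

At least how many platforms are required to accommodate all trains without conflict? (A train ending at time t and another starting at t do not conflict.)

4

The answer is the maximum number of intervals overlapping at any instant.
Events (time:±→running): 1:+→1 3:-→0 4:+→1 6:+→2 7:+→3 7:+→4 … peak 4.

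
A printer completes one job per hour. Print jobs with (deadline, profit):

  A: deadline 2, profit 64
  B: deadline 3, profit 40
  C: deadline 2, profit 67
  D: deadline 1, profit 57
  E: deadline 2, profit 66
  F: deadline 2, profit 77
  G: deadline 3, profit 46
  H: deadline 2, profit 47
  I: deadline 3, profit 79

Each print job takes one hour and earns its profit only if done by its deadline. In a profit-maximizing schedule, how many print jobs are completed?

Take jobs in profit order; each goes to the latest open slot no later than its deadline.
By profit: I(d3,79), F(d2,77), C(d2,67), E(d2,66), A(d2,64), D(d1,57), H(d2,47), G(d3,46), B(d3,40)
I→slot 3; F→slot 2; C→slot 1; E skipped; A skipped; D skipped; H skipped; G skipped; B skipped.
3 of 9 scheduled.

3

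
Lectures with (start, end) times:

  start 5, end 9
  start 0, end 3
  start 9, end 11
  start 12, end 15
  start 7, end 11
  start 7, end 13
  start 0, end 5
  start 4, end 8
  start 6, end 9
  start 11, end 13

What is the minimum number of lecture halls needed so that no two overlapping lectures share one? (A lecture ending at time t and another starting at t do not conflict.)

Events (time:±→running): 0:+→1 0:+→2 3:-→1 4:+→2 5:-→1 5:+→2 6:+→3 7:+→4 7:+→5 … peak 5.

5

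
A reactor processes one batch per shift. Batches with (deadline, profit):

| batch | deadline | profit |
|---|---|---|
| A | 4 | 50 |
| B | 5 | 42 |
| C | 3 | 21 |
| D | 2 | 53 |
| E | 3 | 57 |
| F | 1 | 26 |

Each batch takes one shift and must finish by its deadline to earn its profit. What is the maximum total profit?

Take jobs in profit order; each goes to the latest open slot no later than its deadline.
By profit: E(d3,57), D(d2,53), A(d4,50), B(d5,42), F(d1,26), C(d3,21)
E→slot 3; D→slot 2; A→slot 4; B→slot 5; F→slot 1; C skipped.
Profit = 26 + 53 + 57 + 50 + 42 = 228

228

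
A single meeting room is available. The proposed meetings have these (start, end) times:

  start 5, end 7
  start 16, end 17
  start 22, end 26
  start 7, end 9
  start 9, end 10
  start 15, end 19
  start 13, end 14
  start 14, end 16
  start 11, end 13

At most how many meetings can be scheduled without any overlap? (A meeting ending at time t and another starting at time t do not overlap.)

Greedy by earliest finish: after sorting by end time, pick each interval compatible with the last pick.
Sorted by end: (5,7)  (7,9)  (9,10)  (11,13)  (13,14)  (14,16)  (16,17)  (15,19)  (22,26)
take (5,7); take (7,9); take (9,10); take (11,13); take (13,14); take (14,16); take (16,17); skip (15,19); take (22,26).
Selected 8 meetings.

8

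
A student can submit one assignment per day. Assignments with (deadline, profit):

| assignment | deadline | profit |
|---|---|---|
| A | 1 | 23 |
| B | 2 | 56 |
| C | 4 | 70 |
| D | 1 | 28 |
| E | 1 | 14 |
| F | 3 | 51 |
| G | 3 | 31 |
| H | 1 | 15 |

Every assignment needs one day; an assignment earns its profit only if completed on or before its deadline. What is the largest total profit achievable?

208

Take jobs in profit order; each goes to the latest open slot no later than its deadline.
By profit: C(d4,70), B(d2,56), F(d3,51), G(d3,31), D(d1,28), A(d1,23), H(d1,15), E(d1,14)
C→slot 4; B→slot 2; F→slot 3; G→slot 1; D skipped; A skipped; H skipped; E skipped.
Profit = 31 + 56 + 51 + 70 = 208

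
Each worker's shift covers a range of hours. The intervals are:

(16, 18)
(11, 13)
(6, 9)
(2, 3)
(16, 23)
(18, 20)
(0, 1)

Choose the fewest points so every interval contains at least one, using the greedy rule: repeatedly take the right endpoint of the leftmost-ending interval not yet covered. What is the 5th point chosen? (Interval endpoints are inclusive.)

18

By right end: [0,1]  [2,3]  [6,9]  [11,13]  [16,18]  [18,20]  [16,23]
[0,1] uncovered → point at 1; [2,3] uncovered → point at 3; [6,9] uncovered → point at 9; [11,13] uncovered → point at 13; [16,18] uncovered → point at 18.
Points: 1, 3, 9, 13, 18 (5 total).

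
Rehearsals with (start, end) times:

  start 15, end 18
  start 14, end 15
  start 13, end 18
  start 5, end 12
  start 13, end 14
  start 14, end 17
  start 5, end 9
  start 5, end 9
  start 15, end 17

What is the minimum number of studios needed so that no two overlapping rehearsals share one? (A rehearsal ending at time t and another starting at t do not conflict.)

starts: [5, 5, 5, 13, 13, 14, 14, 15, 15]
ends:   [9, 9, 12, 14, 15, 17, 17, 18, 18]
s5→1 s5→2 s5→3 e9→2 e9→1 e12→0 s13→1 s13→2 e14→1 s14→2 s14→3 e15→2 s15→3 s15→4  — peak 4.

4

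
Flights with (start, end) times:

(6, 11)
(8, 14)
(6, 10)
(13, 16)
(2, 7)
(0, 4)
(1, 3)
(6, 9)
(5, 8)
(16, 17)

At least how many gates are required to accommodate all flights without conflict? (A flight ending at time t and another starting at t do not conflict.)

The answer is the maximum number of intervals overlapping at any instant.
Events (time:±→running): 0:+→1 1:+→2 2:+→3 3:-→2 4:-→1 5:+→2 6:+→3 6:+→4 6:+→5 … peak 5.

5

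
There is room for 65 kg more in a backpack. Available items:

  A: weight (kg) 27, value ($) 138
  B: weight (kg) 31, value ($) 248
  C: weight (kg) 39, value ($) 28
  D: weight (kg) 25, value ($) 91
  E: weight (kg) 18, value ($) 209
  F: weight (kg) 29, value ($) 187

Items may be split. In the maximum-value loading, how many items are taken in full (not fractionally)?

Greedy by value/weight ratio, highest first.
Order: E (209/18=11.61) > B (248/31=8.00) > F (187/29=6.45) > A (138/27=5.11) > D (91/25=3.64) > C (28/39=0.72)
Fill: take E (18 @ 209) → take B (31 @ 248) → take 16/29 of F → 103.17; 65/65 used.
2 item(s) taken whole; one partial (take 16/29 of F).

2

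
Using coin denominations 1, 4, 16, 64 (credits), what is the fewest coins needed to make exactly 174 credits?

9

Greedy: take as many of the largest coin as possible, then repeat with the remainder.
174 − 2×64→46 − 2×16→14 − 3×4→2 − 2×1→0
Total coins = 2 + 2 + 3 + 2 = 9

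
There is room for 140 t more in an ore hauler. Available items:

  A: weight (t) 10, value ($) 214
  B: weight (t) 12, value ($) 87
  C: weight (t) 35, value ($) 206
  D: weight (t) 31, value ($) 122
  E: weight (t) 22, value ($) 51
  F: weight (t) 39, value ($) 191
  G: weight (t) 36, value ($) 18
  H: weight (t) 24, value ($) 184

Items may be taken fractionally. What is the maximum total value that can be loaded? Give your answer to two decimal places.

Greedy by value/weight ratio, highest first.
Ratios (sorted): A 21.40, H 7.67, B 7.25, C 5.89, F 4.90, D 3.94, E 2.32, G 0.50
take A (10 @ 214); take H (24 @ 184); take B (12 @ 87); take C (35 @ 206); take F (39 @ 191); take 20/31 of D → 78.71. Capacity used 140/140.
Total value = 960.71

960.71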